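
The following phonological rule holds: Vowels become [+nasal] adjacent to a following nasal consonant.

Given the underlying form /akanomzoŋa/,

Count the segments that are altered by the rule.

/a/ before nasal /n/ → [ã]
/o/ before nasal /m/ → [õ]
/o/ before nasal /ŋ/ → [õ]
3 segments change.

3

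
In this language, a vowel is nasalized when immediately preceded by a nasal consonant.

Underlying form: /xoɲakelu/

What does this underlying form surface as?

[xoɲãkelu]

/a/ after nasal /ɲ/ → [ã]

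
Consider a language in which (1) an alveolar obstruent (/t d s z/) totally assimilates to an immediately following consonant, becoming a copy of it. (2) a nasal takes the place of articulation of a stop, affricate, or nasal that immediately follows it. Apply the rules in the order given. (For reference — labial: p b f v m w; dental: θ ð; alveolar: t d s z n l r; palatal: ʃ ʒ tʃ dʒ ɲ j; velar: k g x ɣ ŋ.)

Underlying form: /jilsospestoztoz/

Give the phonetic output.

[jilsoppettottoz]

Rule 1: /s/ before /p/ → [p] (total assimilation)
Rule 1: /s/ before /t/ → [t] (total assimilation)
Rule 1: /z/ before /t/ → [t] (total assimilation)
After rule 1: jilsoppettottoz
Rule 2: no segment meets the rule's conditions; no change.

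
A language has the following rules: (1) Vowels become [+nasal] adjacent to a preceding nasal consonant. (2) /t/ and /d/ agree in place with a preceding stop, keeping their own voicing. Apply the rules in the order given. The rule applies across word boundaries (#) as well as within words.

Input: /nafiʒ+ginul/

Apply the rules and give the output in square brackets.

Rule 1: /a/ after nasal /n/ → [ã]
Rule 1: /u/ after nasal /n/ → [ũ]
After rule 1: nãfiʒ+ginũl
Rule 2: no segment meets the rule's conditions; no change.

[nãfiʒ+ginũl]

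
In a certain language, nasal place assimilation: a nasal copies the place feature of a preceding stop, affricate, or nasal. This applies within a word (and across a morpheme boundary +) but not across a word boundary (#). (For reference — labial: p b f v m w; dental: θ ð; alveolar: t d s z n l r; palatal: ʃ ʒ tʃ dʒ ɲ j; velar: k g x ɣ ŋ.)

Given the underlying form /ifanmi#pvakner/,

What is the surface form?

/m/ after /n/ (alveolar) → [n]
/n/ after /k/ (velar) → [ŋ]

[ifanni#pvakŋer]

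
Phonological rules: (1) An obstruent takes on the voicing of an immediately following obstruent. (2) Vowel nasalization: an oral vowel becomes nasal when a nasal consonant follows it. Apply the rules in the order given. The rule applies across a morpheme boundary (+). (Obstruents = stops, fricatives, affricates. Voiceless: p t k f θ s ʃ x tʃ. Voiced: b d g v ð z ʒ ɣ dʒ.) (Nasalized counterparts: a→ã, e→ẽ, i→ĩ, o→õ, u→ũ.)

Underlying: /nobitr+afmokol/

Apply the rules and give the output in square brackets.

Rule 1: no segment meets the rule's conditions; no change.
After rule 1: nobitr+afmokol
Rule 2: no segment meets the rule's conditions; no change.

[nobitr+afmokol]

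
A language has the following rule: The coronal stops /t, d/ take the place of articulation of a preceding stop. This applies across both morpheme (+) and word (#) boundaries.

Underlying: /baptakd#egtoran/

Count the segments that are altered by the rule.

/t/ after /p/ (labial) → [p]
/d/ after /k/ (velar) → [g]
/t/ after /g/ (velar) → [k]
3 segments change.

3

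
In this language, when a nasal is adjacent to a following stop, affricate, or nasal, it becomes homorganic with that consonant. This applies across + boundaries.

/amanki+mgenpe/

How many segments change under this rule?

3

/n/ before /k/ (velar) → [ŋ]
/m/ before /g/ (velar) → [ŋ]
/n/ before /p/ (labial) → [m]
3 segments change.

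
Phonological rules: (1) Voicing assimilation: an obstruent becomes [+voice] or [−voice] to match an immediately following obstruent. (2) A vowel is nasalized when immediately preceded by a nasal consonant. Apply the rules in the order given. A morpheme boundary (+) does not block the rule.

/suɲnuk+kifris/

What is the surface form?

Rule 1: no segment meets the rule's conditions; no change.
After rule 1: suɲnuk+kifris
Rule 2: /u/ after nasal /n/ → [ũ]

[suɲnũk+kifris]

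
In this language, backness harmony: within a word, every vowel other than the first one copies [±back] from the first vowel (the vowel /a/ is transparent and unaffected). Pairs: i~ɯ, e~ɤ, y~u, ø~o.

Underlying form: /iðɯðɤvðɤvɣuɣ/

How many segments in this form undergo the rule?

/ɯ/ harmonizes with /i/ ([-back]) → [i]
/ɤ/ harmonizes with /i/ ([-back]) → [e]
/ɤ/ harmonizes with /i/ ([-back]) → [e]
/u/ harmonizes with /i/ ([-back]) → [y]
4 segments change.

4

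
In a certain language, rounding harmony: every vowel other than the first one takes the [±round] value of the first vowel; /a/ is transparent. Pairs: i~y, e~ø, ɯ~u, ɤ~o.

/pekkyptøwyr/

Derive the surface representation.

/y/ harmonizes with /e/ ([-round]) → [i]
/ø/ harmonizes with /e/ ([-round]) → [e]
/y/ harmonizes with /e/ ([-round]) → [i]

[pekkiptewir]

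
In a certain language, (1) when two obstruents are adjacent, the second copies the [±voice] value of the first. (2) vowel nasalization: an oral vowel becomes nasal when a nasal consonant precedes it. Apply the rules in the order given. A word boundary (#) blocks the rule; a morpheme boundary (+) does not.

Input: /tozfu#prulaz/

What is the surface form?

[tozvu#prulaz]

Rule 1: /f/ after /z/ (voiced) → [v]
After rule 1: tozvu#prulaz
Rule 2: no segment meets the rule's conditions; no change.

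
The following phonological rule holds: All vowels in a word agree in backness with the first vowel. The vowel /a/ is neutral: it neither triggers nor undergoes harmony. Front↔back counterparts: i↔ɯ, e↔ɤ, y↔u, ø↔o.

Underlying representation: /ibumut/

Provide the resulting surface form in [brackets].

/u/ harmonizes with /i/ ([-back]) → [y]
/u/ harmonizes with /i/ ([-back]) → [y]

[ibymyt]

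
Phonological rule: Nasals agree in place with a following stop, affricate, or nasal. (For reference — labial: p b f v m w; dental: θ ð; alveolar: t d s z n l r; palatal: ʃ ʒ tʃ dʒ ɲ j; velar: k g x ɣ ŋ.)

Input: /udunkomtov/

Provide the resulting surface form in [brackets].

[uduŋkontov]

/n/ before /k/ (velar) → [ŋ]
/m/ before /t/ (alveolar) → [n]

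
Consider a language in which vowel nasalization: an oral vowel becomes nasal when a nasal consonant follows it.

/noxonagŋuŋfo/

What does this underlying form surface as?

[noxõnagŋũŋfo]

/o/ before nasal /n/ → [õ]
/u/ before nasal /ŋ/ → [ũ]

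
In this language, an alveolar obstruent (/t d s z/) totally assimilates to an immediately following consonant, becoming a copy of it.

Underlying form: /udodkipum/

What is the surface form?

/d/ before /k/ → [k] (total assimilation)

[udokkipum]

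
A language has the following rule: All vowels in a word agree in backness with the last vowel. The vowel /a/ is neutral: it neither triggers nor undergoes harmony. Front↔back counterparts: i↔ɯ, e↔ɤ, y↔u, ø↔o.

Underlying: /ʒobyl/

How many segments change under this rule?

/o/ harmonizes with /y/ ([-back]) → [ø]
1 segment changes.

1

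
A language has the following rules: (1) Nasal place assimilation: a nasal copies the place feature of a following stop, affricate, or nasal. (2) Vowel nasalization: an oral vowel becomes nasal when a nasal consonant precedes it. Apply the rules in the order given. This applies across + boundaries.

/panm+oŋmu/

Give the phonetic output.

Rule 1: /n/ before /m/ (labial) → [m]
Rule 1: /ŋ/ before /m/ (labial) → [m]
After rule 1: pamm+ommu
Rule 2: /o/ after nasal /m/ → [õ]
Rule 2: /u/ after nasal /m/ → [ũ]

[pamm+õmmũ]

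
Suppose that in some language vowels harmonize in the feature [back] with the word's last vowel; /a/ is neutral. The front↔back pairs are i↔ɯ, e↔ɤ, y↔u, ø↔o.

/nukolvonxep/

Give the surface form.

[nykølvønxep]

/u/ harmonizes with /e/ ([-back]) → [y]
/o/ harmonizes with /e/ ([-back]) → [ø]
/o/ harmonizes with /e/ ([-back]) → [ø]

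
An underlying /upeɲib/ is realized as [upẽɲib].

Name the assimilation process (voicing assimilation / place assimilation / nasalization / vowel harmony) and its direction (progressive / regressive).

/e/→[ẽ].
Each target copies a feature from the following segment, so the direction is regressive.

nasalization, regressive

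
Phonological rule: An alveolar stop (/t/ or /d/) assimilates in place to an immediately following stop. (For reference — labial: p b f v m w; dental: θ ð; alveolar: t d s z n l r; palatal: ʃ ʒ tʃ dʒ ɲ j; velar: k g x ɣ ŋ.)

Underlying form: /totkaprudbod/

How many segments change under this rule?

2

/t/ before /k/ (velar) → [k]
/d/ before /b/ (labial) → [b]
2 segments change.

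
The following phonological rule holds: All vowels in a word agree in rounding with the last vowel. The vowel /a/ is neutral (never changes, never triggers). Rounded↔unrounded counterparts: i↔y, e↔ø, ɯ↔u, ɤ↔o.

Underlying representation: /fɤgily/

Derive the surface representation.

[fogyly]

/ɤ/ harmonizes with /y/ ([+round]) → [o]
/i/ harmonizes with /y/ ([+round]) → [y]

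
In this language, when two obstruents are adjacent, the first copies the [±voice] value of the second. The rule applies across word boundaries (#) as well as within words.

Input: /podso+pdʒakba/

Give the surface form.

[potso+bdʒagba]

/d/ before /s/ (voiceless) → [t]
/p/ before /dʒ/ (voiced) → [b]
/k/ before /b/ (voiced) → [g]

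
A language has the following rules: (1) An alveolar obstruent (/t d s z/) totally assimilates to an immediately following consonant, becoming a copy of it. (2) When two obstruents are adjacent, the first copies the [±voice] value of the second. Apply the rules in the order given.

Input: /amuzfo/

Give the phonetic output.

[amuffo]

Rule 1: /z/ before /f/ → [f] (total assimilation)
After rule 1: amuffo
Rule 2: no segment meets the rule's conditions; no change.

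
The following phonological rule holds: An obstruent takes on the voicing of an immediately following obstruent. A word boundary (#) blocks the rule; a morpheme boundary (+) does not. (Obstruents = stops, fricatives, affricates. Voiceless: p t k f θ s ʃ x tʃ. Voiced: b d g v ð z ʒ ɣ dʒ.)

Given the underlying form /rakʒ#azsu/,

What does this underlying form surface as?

[ragʒ#assu]

/k/ before /ʒ/ (voiced) → [g]
/z/ before /s/ (voiceless) → [s]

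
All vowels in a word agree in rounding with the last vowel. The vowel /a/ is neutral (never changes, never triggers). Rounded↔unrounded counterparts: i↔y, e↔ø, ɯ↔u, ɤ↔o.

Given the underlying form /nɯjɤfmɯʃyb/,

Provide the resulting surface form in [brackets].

/ɯ/ harmonizes with /y/ ([+round]) → [u]
/ɤ/ harmonizes with /y/ ([+round]) → [o]
/ɯ/ harmonizes with /y/ ([+round]) → [u]

[nujofmuʃyb]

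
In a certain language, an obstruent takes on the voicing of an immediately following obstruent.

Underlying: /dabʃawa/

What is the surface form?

/b/ before /ʃ/ (voiceless) → [p]

[dapʃawa]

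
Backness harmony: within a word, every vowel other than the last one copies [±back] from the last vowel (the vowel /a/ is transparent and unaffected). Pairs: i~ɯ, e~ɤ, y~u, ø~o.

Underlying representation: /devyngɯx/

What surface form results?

[dɤvungɯx]

/e/ harmonizes with /ɯ/ ([+back]) → [ɤ]
/y/ harmonizes with /ɯ/ ([+back]) → [u]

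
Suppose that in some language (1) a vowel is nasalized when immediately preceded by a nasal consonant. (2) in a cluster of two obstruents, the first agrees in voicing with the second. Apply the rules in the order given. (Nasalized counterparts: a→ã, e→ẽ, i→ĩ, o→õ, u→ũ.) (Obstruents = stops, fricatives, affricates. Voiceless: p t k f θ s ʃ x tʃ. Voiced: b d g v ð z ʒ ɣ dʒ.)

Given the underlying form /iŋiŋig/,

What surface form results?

Rule 1: /i/ after nasal /ŋ/ → [ĩ]
Rule 1: /i/ after nasal /ŋ/ → [ĩ]
After rule 1: iŋĩŋĩg
Rule 2: no segment meets the rule's conditions; no change.

[iŋĩŋĩg]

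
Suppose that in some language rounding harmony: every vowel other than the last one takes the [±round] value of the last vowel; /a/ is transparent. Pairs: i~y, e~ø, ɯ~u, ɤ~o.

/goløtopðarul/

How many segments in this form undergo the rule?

No segment meets the rule's conditions.

0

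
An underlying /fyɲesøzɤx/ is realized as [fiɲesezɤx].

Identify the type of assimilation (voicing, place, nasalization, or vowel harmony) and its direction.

/y/→[i] /ø/→[e].
Vowels agree with the last vowel, so the harmony is regressive.

vowel harmony, regressive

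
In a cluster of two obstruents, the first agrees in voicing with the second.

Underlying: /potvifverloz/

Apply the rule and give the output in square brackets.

/t/ before /v/ (voiced) → [d]
/f/ before /v/ (voiced) → [v]

[podvivverloz]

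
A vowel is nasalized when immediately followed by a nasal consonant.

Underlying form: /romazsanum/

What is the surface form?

/o/ before nasal /m/ → [õ]
/a/ before nasal /n/ → [ã]
/u/ before nasal /m/ → [ũ]

[rõmazsãnũm]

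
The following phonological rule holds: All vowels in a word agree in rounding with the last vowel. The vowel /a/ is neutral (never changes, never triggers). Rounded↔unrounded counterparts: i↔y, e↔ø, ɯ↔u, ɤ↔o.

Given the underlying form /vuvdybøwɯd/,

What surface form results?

/u/ harmonizes with /ɯ/ ([-round]) → [ɯ]
/y/ harmonizes with /ɯ/ ([-round]) → [i]
/ø/ harmonizes with /ɯ/ ([-round]) → [e]

[vɯvdibewɯd]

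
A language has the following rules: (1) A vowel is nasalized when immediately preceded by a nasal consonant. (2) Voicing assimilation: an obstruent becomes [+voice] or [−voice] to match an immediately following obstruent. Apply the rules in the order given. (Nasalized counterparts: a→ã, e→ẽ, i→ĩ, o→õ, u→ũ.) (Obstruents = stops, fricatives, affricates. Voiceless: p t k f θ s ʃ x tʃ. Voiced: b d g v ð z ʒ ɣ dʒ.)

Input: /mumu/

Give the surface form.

[mũmũ]

Rule 1: /u/ after nasal /m/ → [ũ]
Rule 1: /u/ after nasal /m/ → [ũ]
After rule 1: mũmũ
Rule 2: no segment meets the rule's conditions; no change.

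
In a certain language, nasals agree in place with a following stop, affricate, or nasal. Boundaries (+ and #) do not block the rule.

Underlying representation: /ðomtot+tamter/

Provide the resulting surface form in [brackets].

[ðontot+tanter]

/m/ before /t/ (alveolar) → [n]
/m/ before /t/ (alveolar) → [n]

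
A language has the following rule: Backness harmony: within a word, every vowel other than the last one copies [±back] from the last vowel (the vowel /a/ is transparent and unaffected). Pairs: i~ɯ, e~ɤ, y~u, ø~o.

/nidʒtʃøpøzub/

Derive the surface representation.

[nɯdʒtʃopozub]

/i/ harmonizes with /u/ ([+back]) → [ɯ]
/ø/ harmonizes with /u/ ([+back]) → [o]
/ø/ harmonizes with /u/ ([+back]) → [o]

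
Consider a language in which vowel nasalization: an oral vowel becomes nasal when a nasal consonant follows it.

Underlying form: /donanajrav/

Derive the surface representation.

[dõnãnajrav]

/o/ before nasal /n/ → [õ]
/a/ before nasal /n/ → [ã]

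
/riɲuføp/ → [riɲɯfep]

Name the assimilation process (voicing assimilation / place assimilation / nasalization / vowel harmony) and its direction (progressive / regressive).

/u/→[ɯ] /ø/→[e].
Vowels agree with the first vowel, so the harmony is progressive.

vowel harmony, progressive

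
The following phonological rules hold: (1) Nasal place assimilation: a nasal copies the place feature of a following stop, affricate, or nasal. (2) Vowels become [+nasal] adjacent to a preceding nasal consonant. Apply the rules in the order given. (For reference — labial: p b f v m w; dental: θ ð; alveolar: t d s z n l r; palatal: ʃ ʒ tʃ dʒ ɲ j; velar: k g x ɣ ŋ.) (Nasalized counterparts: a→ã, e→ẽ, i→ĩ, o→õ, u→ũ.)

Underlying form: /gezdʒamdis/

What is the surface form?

Rule 1: /m/ before /d/ (alveolar) → [n]
After rule 1: gezdʒandis
Rule 2: no segment meets the rule's conditions; no change.

[gezdʒandis]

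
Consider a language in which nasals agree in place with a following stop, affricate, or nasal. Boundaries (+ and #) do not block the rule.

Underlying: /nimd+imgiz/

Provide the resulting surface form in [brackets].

/m/ before /d/ (alveolar) → [n]
/m/ before /g/ (velar) → [ŋ]

[nind+iŋgiz]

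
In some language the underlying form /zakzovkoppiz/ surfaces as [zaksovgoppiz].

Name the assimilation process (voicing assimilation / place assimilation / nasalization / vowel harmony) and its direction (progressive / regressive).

voicing assimilation, progressive

/z/→[s] /k/→[g].
Each target copies a feature from the preceding segment, so the direction is progressive.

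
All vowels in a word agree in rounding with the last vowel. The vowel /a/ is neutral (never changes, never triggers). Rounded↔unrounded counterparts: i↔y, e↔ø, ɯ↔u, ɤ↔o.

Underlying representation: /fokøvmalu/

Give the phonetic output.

no segment meets the rule's conditions; no change.

[fokøvmalu]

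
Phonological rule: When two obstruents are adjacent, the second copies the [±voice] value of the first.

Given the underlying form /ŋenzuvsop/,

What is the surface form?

/s/ after /v/ (voiced) → [z]

[ŋenzuvzop]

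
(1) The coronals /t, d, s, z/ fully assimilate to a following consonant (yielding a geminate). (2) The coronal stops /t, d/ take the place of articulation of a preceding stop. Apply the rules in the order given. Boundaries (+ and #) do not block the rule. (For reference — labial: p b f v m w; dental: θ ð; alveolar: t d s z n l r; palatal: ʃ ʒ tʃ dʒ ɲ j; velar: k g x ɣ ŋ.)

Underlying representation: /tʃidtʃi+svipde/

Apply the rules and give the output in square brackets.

[tʃitʃtʃi+vvipbe]

Rule 1: /d/ before /tʃ/ → [tʃ] (total assimilation)
Rule 1: /s/ before /v/ → [v] (total assimilation)
After rule 1: tʃitʃtʃi+vvipde
Rule 2: /d/ after /p/ (labial) → [b]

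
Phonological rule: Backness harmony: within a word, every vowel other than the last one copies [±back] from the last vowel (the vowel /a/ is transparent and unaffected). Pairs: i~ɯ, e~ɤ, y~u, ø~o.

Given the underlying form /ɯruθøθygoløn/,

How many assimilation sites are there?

3

/ɯ/ harmonizes with /ø/ ([-back]) → [i]
/u/ harmonizes with /ø/ ([-back]) → [y]
/o/ harmonizes with /ø/ ([-back]) → [ø]
3 segments change.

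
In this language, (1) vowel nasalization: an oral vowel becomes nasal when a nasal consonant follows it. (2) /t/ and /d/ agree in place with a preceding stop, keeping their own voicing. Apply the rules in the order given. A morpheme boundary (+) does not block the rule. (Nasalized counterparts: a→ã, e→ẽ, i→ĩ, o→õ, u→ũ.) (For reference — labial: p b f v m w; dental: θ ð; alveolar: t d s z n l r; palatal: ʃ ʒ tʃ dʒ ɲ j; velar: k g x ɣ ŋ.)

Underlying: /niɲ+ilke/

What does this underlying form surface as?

Rule 1: /i/ before nasal /ɲ/ → [ĩ]
After rule 1: nĩɲ+ilke
Rule 2: no segment meets the rule's conditions; no change.

[nĩɲ+ilke]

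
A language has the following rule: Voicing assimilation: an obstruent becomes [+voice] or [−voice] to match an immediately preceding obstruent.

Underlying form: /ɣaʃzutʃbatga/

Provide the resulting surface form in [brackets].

[ɣaʃsutʃpatka]

/z/ after /ʃ/ (voiceless) → [s]
/b/ after /tʃ/ (voiceless) → [p]
/g/ after /t/ (voiceless) → [k]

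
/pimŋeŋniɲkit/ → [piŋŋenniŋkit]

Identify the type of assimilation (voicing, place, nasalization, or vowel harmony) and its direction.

place assimilation, regressive

/m/→[ŋ] /ŋ/→[n] /ɲ/→[ŋ].
Each target copies a feature from the following segment, so the direction is regressive.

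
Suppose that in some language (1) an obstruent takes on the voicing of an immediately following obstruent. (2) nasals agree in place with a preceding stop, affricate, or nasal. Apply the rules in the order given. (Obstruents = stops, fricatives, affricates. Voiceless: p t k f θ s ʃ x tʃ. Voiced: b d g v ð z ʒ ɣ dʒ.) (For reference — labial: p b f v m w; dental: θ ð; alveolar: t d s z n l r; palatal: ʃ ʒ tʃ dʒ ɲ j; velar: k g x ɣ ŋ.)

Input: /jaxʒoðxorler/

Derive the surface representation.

Rule 1: /x/ before /ʒ/ (voiced) → [ɣ]
Rule 1: /ð/ before /x/ (voiceless) → [θ]
After rule 1: jaɣʒoθxorler
Rule 2: no segment meets the rule's conditions; no change.

[jaɣʒoθxorler]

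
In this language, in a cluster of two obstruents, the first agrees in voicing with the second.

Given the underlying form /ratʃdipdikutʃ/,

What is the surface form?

[radʒdibdikutʃ]

/tʃ/ before /d/ (voiced) → [dʒ]
/p/ before /d/ (voiced) → [b]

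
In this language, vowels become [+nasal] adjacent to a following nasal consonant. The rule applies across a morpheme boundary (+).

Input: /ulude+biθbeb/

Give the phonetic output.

[ulude+biθbeb]

no segment meets the rule's conditions; no change.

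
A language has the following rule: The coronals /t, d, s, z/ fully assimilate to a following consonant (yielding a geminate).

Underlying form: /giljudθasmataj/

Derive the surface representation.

/d/ before /θ/ → [θ] (total assimilation)
/s/ before /m/ → [m] (total assimilation)

[giljuθθammataj]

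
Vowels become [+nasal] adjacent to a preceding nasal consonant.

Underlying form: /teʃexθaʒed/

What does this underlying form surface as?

no segment meets the rule's conditions; no change.

[teʃexθaʒed]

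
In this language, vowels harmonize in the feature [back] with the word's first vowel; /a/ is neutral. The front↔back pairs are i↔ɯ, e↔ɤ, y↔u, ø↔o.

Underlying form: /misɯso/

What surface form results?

/ɯ/ harmonizes with /i/ ([-back]) → [i]
/o/ harmonizes with /i/ ([-back]) → [ø]

[misisø]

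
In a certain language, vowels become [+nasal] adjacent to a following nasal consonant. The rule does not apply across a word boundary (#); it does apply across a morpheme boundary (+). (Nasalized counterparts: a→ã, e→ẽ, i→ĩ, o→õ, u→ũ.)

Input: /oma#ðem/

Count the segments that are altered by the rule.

/o/ before nasal /m/ → [õ]
/e/ before nasal /m/ → [ẽ]
2 segments change.

2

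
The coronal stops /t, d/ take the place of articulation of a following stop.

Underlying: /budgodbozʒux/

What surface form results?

[buggobbozʒux]

/d/ before /g/ (velar) → [g]
/d/ before /b/ (labial) → [b]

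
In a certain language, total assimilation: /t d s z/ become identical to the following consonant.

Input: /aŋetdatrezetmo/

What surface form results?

[aŋeddarrezemmo]

/t/ before /d/ → [d] (total assimilation)
/t/ before /r/ → [r] (total assimilation)
/t/ before /m/ → [m] (total assimilation)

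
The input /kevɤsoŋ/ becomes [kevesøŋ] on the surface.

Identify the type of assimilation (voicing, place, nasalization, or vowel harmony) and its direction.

vowel harmony, progressive

/ɤ/→[e] /o/→[ø].
Vowels agree with the first vowel, so the harmony is progressive.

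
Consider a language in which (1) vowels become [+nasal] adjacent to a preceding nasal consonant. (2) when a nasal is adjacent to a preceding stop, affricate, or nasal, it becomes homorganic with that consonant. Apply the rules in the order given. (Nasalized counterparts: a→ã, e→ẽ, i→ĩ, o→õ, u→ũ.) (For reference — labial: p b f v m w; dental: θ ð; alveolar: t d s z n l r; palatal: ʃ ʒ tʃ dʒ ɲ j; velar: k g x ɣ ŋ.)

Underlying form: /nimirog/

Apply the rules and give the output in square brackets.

Rule 1: /i/ after nasal /n/ → [ĩ]
Rule 1: /i/ after nasal /m/ → [ĩ]
After rule 1: nĩmĩrog
Rule 2: no segment meets the rule's conditions; no change.

[nĩmĩrog]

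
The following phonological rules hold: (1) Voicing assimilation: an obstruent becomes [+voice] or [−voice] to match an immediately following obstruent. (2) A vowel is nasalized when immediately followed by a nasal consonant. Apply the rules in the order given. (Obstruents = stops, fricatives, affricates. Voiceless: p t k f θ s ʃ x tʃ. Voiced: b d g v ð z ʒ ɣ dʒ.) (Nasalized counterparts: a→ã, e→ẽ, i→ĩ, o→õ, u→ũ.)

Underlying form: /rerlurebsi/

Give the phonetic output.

[rerlurepsi]

Rule 1: /b/ before /s/ (voiceless) → [p]
After rule 1: rerlurepsi
Rule 2: no segment meets the rule's conditions; no change.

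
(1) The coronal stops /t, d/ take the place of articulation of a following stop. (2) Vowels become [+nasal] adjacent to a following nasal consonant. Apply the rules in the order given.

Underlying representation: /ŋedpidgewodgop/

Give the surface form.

[ŋebpiggewoggop]

Rule 1: /d/ before /p/ (labial) → [b]
Rule 1: /d/ before /g/ (velar) → [g]
Rule 1: /d/ before /g/ (velar) → [g]
After rule 1: ŋebpiggewoggop
Rule 2: no segment meets the rule's conditions; no change.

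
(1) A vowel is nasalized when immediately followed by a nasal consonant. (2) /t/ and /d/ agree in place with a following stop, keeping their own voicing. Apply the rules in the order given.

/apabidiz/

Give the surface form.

Rule 1: no segment meets the rule's conditions; no change.
After rule 1: apabidiz
Rule 2: no segment meets the rule's conditions; no change.

[apabidiz]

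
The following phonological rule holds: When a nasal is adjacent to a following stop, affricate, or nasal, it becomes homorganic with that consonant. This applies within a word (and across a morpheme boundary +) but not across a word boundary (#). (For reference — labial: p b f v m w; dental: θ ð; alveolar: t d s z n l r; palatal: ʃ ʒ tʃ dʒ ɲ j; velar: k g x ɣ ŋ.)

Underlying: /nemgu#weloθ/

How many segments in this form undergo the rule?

/m/ before /g/ (velar) → [ŋ]
1 segment changes.

1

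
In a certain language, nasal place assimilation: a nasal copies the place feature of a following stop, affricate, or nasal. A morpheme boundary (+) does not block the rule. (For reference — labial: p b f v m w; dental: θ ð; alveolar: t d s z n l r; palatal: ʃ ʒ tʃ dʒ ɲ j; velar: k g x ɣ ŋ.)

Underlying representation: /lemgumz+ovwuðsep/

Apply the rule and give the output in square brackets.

[leŋgumz+ovwuðsep]

/m/ before /g/ (velar) → [ŋ]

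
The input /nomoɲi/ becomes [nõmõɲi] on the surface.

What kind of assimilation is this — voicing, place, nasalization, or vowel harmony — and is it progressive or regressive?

/o/→[õ] /o/→[õ].
Each target copies a feature from the following segment, so the direction is regressive.

nasalization, regressive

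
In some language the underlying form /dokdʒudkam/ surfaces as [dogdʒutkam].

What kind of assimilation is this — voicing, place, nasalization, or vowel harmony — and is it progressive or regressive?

voicing assimilation, regressive

/k/→[g] /d/→[t].
Each target copies a feature from the following segment, so the direction is regressive.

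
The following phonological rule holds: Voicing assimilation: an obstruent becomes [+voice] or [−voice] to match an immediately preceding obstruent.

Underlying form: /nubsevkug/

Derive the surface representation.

[nubzevgug]

/s/ after /b/ (voiced) → [z]
/k/ after /v/ (voiced) → [g]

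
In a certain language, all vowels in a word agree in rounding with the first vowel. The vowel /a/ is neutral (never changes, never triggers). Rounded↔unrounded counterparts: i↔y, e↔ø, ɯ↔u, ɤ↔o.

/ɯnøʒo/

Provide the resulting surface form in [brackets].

/ø/ harmonizes with /ɯ/ ([-round]) → [e]
/o/ harmonizes with /ɯ/ ([-round]) → [ɤ]

[ɯneʒɤ]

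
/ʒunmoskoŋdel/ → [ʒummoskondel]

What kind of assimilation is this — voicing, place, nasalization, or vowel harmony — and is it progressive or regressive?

/n/→[m] /ŋ/→[n].
Each target copies a feature from the following segment, so the direction is regressive.

place assimilation, regressive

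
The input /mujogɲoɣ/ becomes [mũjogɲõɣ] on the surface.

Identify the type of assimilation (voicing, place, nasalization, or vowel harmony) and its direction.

nasalization, progressive

/u/→[ũ] /o/→[õ].
Each target copies a feature from the preceding segment, so the direction is progressive.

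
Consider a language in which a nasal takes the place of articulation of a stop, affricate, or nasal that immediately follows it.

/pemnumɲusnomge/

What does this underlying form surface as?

[pennuɲɲusnoŋge]

/m/ before /n/ (alveolar) → [n]
/m/ before /ɲ/ (palatal) → [ɲ]
/m/ before /g/ (velar) → [ŋ]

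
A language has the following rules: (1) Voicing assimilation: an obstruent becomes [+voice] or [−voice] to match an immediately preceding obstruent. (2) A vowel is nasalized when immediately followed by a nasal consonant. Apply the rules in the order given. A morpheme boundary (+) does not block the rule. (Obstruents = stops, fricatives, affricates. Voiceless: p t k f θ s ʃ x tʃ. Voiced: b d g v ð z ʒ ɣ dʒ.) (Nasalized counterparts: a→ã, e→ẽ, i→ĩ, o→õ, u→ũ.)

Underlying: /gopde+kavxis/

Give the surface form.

[gopte+kavɣis]

Rule 1: /d/ after /p/ (voiceless) → [t]
Rule 1: /x/ after /v/ (voiced) → [ɣ]
After rule 1: gopte+kavɣis
Rule 2: no segment meets the rule's conditions; no change.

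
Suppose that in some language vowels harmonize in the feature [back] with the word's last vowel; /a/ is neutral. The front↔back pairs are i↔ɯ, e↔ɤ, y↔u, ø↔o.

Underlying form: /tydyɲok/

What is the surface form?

/y/ harmonizes with /o/ ([+back]) → [u]
/y/ harmonizes with /o/ ([+back]) → [u]

[tuduɲok]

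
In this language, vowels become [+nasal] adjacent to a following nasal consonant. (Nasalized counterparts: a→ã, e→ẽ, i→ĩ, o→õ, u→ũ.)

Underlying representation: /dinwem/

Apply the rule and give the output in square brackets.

/i/ before nasal /n/ → [ĩ]
/e/ before nasal /m/ → [ẽ]

[dĩnwẽm]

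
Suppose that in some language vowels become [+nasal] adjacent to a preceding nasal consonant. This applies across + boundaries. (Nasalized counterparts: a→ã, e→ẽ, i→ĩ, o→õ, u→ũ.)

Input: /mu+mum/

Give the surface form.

/u/ after nasal /m/ → [ũ]
/u/ after nasal /m/ → [ũ]

[mũ+mũm]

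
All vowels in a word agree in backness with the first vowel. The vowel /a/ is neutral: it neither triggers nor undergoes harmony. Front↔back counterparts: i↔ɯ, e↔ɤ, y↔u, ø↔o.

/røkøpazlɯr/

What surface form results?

/ɯ/ harmonizes with /ø/ ([-back]) → [i]

[røkøpazlir]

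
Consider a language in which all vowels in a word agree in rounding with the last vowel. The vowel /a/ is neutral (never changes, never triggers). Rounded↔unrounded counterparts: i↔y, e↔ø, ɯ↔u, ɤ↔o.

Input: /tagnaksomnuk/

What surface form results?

[tagnaksomnuk]

no segment meets the rule's conditions; no change.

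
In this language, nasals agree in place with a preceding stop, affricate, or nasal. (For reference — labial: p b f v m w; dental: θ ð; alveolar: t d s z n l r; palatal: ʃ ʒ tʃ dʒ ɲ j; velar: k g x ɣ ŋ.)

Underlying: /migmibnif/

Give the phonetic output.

/m/ after /g/ (velar) → [ŋ]
/n/ after /b/ (labial) → [m]

[migŋibmif]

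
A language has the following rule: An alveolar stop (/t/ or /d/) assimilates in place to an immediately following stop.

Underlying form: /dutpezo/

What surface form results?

/t/ before /p/ (labial) → [p]

[duppezo]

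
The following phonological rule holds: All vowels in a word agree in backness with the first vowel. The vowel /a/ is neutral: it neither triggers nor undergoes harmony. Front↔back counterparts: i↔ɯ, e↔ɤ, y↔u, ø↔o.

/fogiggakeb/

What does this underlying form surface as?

[fogɯggakɤb]

/i/ harmonizes with /o/ ([+back]) → [ɯ]
/e/ harmonizes with /o/ ([+back]) → [ɤ]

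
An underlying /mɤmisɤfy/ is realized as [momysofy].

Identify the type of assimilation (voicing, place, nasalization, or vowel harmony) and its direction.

/ɤ/→[o] /i/→[y] /ɤ/→[o].
Vowels agree with the last vowel, so the harmony is regressive.

vowel harmony, regressive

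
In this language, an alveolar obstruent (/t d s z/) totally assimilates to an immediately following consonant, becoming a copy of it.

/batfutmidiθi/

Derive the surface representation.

[baffummidiθi]

/t/ before /f/ → [f] (total assimilation)
/t/ before /m/ → [m] (total assimilation)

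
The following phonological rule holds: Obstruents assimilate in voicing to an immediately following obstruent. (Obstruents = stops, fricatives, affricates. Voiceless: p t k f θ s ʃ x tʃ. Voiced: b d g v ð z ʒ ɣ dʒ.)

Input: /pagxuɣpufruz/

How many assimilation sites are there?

2

/g/ before /x/ (voiceless) → [k]
/ɣ/ before /p/ (voiceless) → [x]
2 segments change.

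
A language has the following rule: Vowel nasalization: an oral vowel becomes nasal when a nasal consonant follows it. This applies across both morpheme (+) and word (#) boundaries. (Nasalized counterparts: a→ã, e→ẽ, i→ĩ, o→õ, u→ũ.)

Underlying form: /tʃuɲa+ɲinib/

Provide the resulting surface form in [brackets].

[tʃũɲã+ɲĩnib]

/u/ before nasal /ɲ/ → [ũ]
/a/ before nasal /ɲ/ → [ã]
/i/ before nasal /n/ → [ĩ]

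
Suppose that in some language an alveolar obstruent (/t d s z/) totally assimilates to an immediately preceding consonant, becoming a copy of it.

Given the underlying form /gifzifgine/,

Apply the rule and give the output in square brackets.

/z/ after /f/ → [f] (total assimilation)

[giffifgine]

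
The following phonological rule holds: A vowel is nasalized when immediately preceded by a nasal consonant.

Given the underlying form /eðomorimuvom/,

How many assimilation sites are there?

/o/ after nasal /m/ → [õ]
/u/ after nasal /m/ → [ũ]
2 segments change.

2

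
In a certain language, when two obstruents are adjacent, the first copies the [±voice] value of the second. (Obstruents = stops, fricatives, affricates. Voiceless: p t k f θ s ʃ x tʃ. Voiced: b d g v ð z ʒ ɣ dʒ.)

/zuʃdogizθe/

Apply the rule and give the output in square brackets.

[zuʒdogisθe]

/ʃ/ before /d/ (voiced) → [ʒ]
/z/ before /θ/ (voiceless) → [s]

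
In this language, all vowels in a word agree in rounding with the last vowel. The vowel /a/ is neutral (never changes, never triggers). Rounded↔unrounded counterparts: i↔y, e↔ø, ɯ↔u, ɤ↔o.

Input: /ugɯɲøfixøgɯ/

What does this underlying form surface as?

/u/ harmonizes with /ɯ/ ([-round]) → [ɯ]
/ø/ harmonizes with /ɯ/ ([-round]) → [e]
/ø/ harmonizes with /ɯ/ ([-round]) → [e]

[ɯgɯɲefixegɯ]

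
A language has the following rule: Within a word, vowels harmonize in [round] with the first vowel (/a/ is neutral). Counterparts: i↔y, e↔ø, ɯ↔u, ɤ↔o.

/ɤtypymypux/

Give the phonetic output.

/y/ harmonizes with /ɤ/ ([-round]) → [i]
/y/ harmonizes with /ɤ/ ([-round]) → [i]
/y/ harmonizes with /ɤ/ ([-round]) → [i]
/u/ harmonizes with /ɤ/ ([-round]) → [ɯ]

[ɤtipimipɯx]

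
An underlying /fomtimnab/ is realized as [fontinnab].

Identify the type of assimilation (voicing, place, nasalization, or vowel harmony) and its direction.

place assimilation, regressive

/m/→[n] /m/→[n].
Each target copies a feature from the following segment, so the direction is regressive.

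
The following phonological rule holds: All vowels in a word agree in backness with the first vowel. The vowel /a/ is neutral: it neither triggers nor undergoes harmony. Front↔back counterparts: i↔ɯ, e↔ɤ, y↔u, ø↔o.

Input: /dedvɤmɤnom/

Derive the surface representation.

[dedvemenøm]

/ɤ/ harmonizes with /e/ ([-back]) → [e]
/ɤ/ harmonizes with /e/ ([-back]) → [e]
/o/ harmonizes with /e/ ([-back]) → [ø]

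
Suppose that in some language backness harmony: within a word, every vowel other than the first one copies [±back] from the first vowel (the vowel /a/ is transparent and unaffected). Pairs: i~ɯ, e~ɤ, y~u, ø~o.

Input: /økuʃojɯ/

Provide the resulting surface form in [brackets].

/u/ harmonizes with /ø/ ([-back]) → [y]
/o/ harmonizes with /ø/ ([-back]) → [ø]
/ɯ/ harmonizes with /ø/ ([-back]) → [i]

[økyʃøji]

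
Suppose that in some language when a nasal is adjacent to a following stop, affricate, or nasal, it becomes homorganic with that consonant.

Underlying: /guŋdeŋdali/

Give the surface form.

/ŋ/ before /d/ (alveolar) → [n]
/ŋ/ before /d/ (alveolar) → [n]

[gundendali]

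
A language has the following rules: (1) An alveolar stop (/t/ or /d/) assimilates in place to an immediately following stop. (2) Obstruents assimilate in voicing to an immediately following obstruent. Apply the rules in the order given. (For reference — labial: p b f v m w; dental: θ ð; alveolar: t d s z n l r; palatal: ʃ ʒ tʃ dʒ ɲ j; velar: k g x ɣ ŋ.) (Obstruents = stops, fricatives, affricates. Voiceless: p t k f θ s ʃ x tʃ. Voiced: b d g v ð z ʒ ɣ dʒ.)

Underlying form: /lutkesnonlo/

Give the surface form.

[lukkesnonlo]

Rule 1: /t/ before /k/ (velar) → [k]
After rule 1: lukkesnonlo
Rule 2: no segment meets the rule's conditions; no change.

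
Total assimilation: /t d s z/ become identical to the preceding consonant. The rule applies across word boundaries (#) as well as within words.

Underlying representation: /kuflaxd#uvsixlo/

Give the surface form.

[kuflaxx#uvvixlo]

/d/ after /x/ → [x] (total assimilation)
/s/ after /v/ → [v] (total assimilation)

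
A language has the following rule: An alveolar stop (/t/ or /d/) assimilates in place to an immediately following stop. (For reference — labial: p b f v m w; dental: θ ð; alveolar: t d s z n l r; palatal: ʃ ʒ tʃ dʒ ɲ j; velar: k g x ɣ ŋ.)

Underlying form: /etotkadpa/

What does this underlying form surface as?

/t/ before /k/ (velar) → [k]
/d/ before /p/ (labial) → [b]

[etokkabpa]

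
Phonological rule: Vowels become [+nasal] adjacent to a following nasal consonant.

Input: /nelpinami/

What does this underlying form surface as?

/i/ before nasal /n/ → [ĩ]
/a/ before nasal /m/ → [ã]

[nelpĩnãmi]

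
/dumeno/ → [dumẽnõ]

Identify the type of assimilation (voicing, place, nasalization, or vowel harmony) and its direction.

/e/→[ẽ] /o/→[õ].
Each target copies a feature from the preceding segment, so the direction is progressive.

nasalization, progressive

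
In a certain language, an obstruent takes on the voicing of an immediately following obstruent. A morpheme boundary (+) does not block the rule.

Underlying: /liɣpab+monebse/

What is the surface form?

/ɣ/ before /p/ (voiceless) → [x]
/b/ before /s/ (voiceless) → [p]

[lixpab+monepse]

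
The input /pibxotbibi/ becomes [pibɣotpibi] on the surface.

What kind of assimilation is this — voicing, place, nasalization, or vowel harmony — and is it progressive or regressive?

/x/→[ɣ] /b/→[p].
Each target copies a feature from the preceding segment, so the direction is progressive.

voicing assimilation, progressive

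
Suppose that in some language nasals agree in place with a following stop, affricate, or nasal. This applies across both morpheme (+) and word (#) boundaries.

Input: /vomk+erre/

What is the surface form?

[voŋk+erre]

/m/ before /k/ (velar) → [ŋ]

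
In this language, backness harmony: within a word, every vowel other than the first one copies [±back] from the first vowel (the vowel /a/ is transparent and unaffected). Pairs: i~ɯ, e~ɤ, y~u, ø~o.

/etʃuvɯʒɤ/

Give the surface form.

/u/ harmonizes with /e/ ([-back]) → [y]
/ɯ/ harmonizes with /e/ ([-back]) → [i]
/ɤ/ harmonizes with /e/ ([-back]) → [e]

[etʃyviʒe]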